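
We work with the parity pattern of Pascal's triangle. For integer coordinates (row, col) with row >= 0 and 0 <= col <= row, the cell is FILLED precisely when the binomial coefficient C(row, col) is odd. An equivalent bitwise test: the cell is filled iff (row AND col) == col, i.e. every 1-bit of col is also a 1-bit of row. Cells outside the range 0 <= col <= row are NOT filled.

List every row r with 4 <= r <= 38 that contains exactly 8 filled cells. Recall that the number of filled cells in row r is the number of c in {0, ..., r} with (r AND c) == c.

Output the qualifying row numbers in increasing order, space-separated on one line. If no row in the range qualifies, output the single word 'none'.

Row r has 2^popcount(r) filled cells, so we need popcount(r) = log2(8) = 3.
Scan r = 4..38 and keep those with exactly 3 one-bits:
r=4=100 popcount=1 -> skip
r=5=101 popcount=2 -> skip
r=6=110 popcount=2 -> skip
r=7=111 popcount=3 -> KEEP
r=8=1000 popcount=1 -> skip
r=9=1001 popcount=2 -> skip
r=10=1010 popcount=2 -> skip
r=11=1011 popcount=3 -> KEEP
r=12=1100 popcount=2 -> skip
r=13=1101 popcount=3 -> KEEP
r=14=1110 popcount=3 -> KEEP
r=15=1111 popcount=4 -> skip
r=16=10000 popcount=1 -> skip
r=17=10001 popcount=2 -> skip
r=18=10010 popcount=2 -> skip
r=19=10011 popcount=3 -> KEEP
r=20=10100 popcount=2 -> skip
r=21=10101 popcount=3 -> KEEP
r=22=10110 popcount=3 -> KEEP
r=23=10111 popcount=4 -> skip
r=24=11000 popcount=2 -> skip
r=25=11001 popcount=3 -> KEEP
r=26=11010 popcount=3 -> KEEP
r=27=11011 popcount=4 -> skip
r=28=11100 popcount=3 -> KEEP
r=29=11101 popcount=4 -> skip
r=30=11110 popcount=4 -> skip
r=31=11111 popcount=5 -> skip
r=32=100000 popcount=1 -> skip
r=33=100001 popcount=2 -> skip
r=34=100010 popcount=2 -> skip
r=35=100011 popcount=3 -> KEEP
r=36=100100 popcount=2 -> skip
r=37=100101 popcount=3 -> KEEP
r=38=100110 popcount=3 -> KEEP
Kept rows: 7 11 13 14 19 21 22 25 26 28 35 37 38

Answer: 7 11 13 14 19 21 22 25 26 28 35 37 38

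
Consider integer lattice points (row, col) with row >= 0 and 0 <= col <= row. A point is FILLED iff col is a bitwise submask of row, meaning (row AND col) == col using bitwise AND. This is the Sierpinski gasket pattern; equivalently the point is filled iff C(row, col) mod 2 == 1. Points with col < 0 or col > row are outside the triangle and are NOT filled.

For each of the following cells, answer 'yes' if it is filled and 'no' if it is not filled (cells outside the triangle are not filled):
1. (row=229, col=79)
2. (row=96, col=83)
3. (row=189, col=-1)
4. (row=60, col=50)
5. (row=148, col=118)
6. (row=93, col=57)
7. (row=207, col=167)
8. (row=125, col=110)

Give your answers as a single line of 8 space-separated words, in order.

(229,79): row=0b11100101, col=0b1001111, row AND col = 0b1000101 = 69; 69 != 79 -> empty
(96,83): row=0b1100000, col=0b1010011, row AND col = 0b1000000 = 64; 64 != 83 -> empty
(189,-1): col outside [0, 189] -> not filled
(60,50): row=0b111100, col=0b110010, row AND col = 0b110000 = 48; 48 != 50 -> empty
(148,118): row=0b10010100, col=0b1110110, row AND col = 0b10100 = 20; 20 != 118 -> empty
(93,57): row=0b1011101, col=0b111001, row AND col = 0b11001 = 25; 25 != 57 -> empty
(207,167): row=0b11001111, col=0b10100111, row AND col = 0b10000111 = 135; 135 != 167 -> empty
(125,110): row=0b1111101, col=0b1101110, row AND col = 0b1101100 = 108; 108 != 110 -> empty

Answer: no no no no no no no no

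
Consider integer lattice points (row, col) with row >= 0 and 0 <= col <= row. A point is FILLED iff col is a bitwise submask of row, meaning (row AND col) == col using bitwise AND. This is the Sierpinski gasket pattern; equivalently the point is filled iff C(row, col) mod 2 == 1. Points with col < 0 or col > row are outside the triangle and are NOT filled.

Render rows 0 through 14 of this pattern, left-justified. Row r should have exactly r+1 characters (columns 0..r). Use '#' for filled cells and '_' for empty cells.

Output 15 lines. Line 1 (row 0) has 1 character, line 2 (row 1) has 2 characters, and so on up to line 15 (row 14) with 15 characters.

r0=0: #
r1=1: ##
r2=10: #_#
r3=11: ####
r4=100: #___#
r5=101: ##__##
r6=110: #_#_#_#
r7=111: ########
r8=1000: #_______#
r9=1001: ##______##
r10=1010: #_#_____#_#
r11=1011: ####____####
r12=1100: #___#___#___#
r13=1101: ##__##__##__##
r14=1110: #_#_#_#_#_#_#_#

Answer: #
##
#_#
####
#___#
##__##
#_#_#_#
########
#_______#
##______##
#_#_____#_#
####____####
#___#___#___#
##__##__##__##
#_#_#_#_#_#_#_#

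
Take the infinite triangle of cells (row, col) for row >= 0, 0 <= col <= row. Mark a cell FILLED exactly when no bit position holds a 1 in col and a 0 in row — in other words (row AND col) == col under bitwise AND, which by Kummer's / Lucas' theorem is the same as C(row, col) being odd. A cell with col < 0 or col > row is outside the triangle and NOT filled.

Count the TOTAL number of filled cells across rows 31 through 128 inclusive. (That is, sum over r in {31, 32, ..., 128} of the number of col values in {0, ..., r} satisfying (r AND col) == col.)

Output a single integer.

r31=11111 pc5: +32 =32
r32=100000 pc1: +2 =34
r33=100001 pc2: +4 =38
r34=100010 pc2: +4 =42
r35=100011 pc3: +8 =50
r36=100100 pc2: +4 =54
r37=100101 pc3: +8 =62
r38=100110 pc3: +8 =70
r39=100111 pc4: +16 =86
r40=101000 pc2: +4 =90
r41=101001 pc3: +8 =98
r42=101010 pc3: +8 =106
r43=101011 pc4: +16 =122
r44=101100 pc3: +8 =130
r45=101101 pc4: +16 =146
r46=101110 pc4: +16 =162
r47=101111 pc5: +32 =194
r48=110000 pc2: +4 =198
r49=110001 pc3: +8 =206
r50=110010 pc3: +8 =214
r51=110011 pc4: +16 =230
r52=110100 pc3: +8 =238
r53=110101 pc4: +16 =254
r54=110110 pc4: +16 =270
r55=110111 pc5: +32 =302
r56=111000 pc3: +8 =310
r57=111001 pc4: +16 =326
r58=111010 pc4: +16 =342
r59=111011 pc5: +32 =374
r60=111100 pc4: +16 =390
r61=111101 pc5: +32 =422
r62=111110 pc5: +32 =454
r63=111111 pc6: +64 =518
r64=1000000 pc1: +2 =520
r65=1000001 pc2: +4 =524
r66=1000010 pc2: +4 =528
r67=1000011 pc3: +8 =536
r68=1000100 pc2: +4 =540
r69=1000101 pc3: +8 =548
r70=1000110 pc3: +8 =556
r71=1000111 pc4: +16 =572
r72=1001000 pc2: +4 =576
r73=1001001 pc3: +8 =584
r74=1001010 pc3: +8 =592
r75=1001011 pc4: +16 =608
r76=1001100 pc3: +8 =616
r77=1001101 pc4: +16 =632
r78=1001110 pc4: +16 =648
r79=1001111 pc5: +32 =680
r80=1010000 pc2: +4 =684
r81=1010001 pc3: +8 =692
r82=1010010 pc3: +8 =700
r83=1010011 pc4: +16 =716
r84=1010100 pc3: +8 =724
r85=1010101 pc4: +16 =740
r86=1010110 pc4: +16 =756
r87=1010111 pc5: +32 =788
r88=1011000 pc3: +8 =796
r89=1011001 pc4: +16 =812
r90=1011010 pc4: +16 =828
r91=1011011 pc5: +32 =860
r92=1011100 pc4: +16 =876
r93=1011101 pc5: +32 =908
r94=1011110 pc5: +32 =940
r95=1011111 pc6: +64 =1004
r96=1100000 pc2: +4 =1008
r97=1100001 pc3: +8 =1016
r98=1100010 pc3: +8 =1024
r99=1100011 pc4: +16 =1040
r100=1100100 pc3: +8 =1048
r101=1100101 pc4: +16 =1064
r102=1100110 pc4: +16 =1080
r103=1100111 pc5: +32 =1112
r104=1101000 pc3: +8 =1120
r105=1101001 pc4: +16 =1136
r106=1101010 pc4: +16 =1152
r107=1101011 pc5: +32 =1184
r108=1101100 pc4: +16 =1200
r109=1101101 pc5: +32 =1232
r110=1101110 pc5: +32 =1264
r111=1101111 pc6: +64 =1328
r112=1110000 pc3: +8 =1336
r113=1110001 pc4: +16 =1352
r114=1110010 pc4: +16 =1368
r115=1110011 pc5: +32 =1400
r116=1110100 pc4: +16 =1416
r117=1110101 pc5: +32 =1448
r118=1110110 pc5: +32 =1480
r119=1110111 pc6: +64 =1544
r120=1111000 pc4: +16 =1560
r121=1111001 pc5: +32 =1592
r122=1111010 pc5: +32 =1624
r123=1111011 pc6: +64 =1688
r124=1111100 pc5: +32 =1720
r125=1111101 pc6: +64 =1784
r126=1111110 pc6: +64 =1848
r127=1111111 pc7: +128 =1976
r128=10000000 pc1: +2 =1978

Answer: 1978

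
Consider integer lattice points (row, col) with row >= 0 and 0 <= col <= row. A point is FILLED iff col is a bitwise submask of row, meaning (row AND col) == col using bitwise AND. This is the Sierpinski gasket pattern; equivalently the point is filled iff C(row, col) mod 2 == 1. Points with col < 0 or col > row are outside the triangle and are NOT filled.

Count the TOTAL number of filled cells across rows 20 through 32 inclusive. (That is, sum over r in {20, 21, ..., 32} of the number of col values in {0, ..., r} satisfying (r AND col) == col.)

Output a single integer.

r20=10100 pc2: +4 =4
r21=10101 pc3: +8 =12
r22=10110 pc3: +8 =20
r23=10111 pc4: +16 =36
r24=11000 pc2: +4 =40
r25=11001 pc3: +8 =48
r26=11010 pc3: +8 =56
r27=11011 pc4: +16 =72
r28=11100 pc3: +8 =80
r29=11101 pc4: +16 =96
r30=11110 pc4: +16 =112
r31=11111 pc5: +32 =144
r32=100000 pc1: +2 =146

Answer: 146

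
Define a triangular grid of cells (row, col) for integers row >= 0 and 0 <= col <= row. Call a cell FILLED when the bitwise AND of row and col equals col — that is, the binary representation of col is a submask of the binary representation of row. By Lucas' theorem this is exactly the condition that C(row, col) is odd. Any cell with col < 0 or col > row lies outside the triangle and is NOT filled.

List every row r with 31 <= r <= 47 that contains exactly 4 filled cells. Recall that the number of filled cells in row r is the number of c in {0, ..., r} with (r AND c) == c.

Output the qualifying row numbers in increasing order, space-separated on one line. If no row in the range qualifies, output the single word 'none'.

Answer: 33 34 36 40

Derivation:
Row r has 2^popcount(r) filled cells, so we need popcount(r) = log2(4) = 2.
Scan r = 31..47 and keep those with exactly 2 one-bits:
r=31=11111 popcount=5 -> skip
r=32=100000 popcount=1 -> skip
r=33=100001 popcount=2 -> KEEP
r=34=100010 popcount=2 -> KEEP
r=35=100011 popcount=3 -> skip
r=36=100100 popcount=2 -> KEEP
r=37=100101 popcount=3 -> skip
r=38=100110 popcount=3 -> skip
r=39=100111 popcount=4 -> skip
r=40=101000 popcount=2 -> KEEP
r=41=101001 popcount=3 -> skip
r=42=101010 popcount=3 -> skip
r=43=101011 popcount=4 -> skip
r=44=101100 popcount=3 -> skip
r=45=101101 popcount=4 -> skip
r=46=101110 popcount=4 -> skip
r=47=101111 popcount=5 -> skip
Kept rows: 33 34 36 40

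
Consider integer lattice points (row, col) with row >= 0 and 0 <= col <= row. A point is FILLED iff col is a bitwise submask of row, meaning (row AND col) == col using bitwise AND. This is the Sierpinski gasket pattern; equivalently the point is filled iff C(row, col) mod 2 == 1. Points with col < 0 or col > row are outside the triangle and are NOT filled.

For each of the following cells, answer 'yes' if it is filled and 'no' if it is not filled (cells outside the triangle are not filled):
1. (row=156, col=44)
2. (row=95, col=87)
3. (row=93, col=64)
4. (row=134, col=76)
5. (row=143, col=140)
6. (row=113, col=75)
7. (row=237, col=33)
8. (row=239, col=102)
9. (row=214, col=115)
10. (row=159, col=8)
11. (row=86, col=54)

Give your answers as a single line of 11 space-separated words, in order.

(156,44): row=0b10011100, col=0b101100, row AND col = 0b1100 = 12; 12 != 44 -> empty
(95,87): row=0b1011111, col=0b1010111, row AND col = 0b1010111 = 87; 87 == 87 -> filled
(93,64): row=0b1011101, col=0b1000000, row AND col = 0b1000000 = 64; 64 == 64 -> filled
(134,76): row=0b10000110, col=0b1001100, row AND col = 0b100 = 4; 4 != 76 -> empty
(143,140): row=0b10001111, col=0b10001100, row AND col = 0b10001100 = 140; 140 == 140 -> filled
(113,75): row=0b1110001, col=0b1001011, row AND col = 0b1000001 = 65; 65 != 75 -> empty
(237,33): row=0b11101101, col=0b100001, row AND col = 0b100001 = 33; 33 == 33 -> filled
(239,102): row=0b11101111, col=0b1100110, row AND col = 0b1100110 = 102; 102 == 102 -> filled
(214,115): row=0b11010110, col=0b1110011, row AND col = 0b1010010 = 82; 82 != 115 -> empty
(159,8): row=0b10011111, col=0b1000, row AND col = 0b1000 = 8; 8 == 8 -> filled
(86,54): row=0b1010110, col=0b110110, row AND col = 0b10110 = 22; 22 != 54 -> empty

Answer: no yes yes no yes no yes yes no yes no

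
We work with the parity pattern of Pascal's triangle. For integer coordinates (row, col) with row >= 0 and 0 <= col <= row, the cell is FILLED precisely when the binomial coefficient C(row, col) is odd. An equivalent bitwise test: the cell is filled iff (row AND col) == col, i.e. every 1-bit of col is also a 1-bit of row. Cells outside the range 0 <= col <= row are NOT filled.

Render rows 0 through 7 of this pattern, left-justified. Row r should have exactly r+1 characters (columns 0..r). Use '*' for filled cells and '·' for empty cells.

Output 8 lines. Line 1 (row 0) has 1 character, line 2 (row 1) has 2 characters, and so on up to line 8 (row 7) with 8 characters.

r0=0: *
r1=1: **
r2=10: *·*
r3=11: ****
r4=100: *···*
r5=101: **··**
r6=110: *·*·*·*
r7=111: ********

Answer: *
**
*·*
****
*···*
**··**
*·*·*·*
********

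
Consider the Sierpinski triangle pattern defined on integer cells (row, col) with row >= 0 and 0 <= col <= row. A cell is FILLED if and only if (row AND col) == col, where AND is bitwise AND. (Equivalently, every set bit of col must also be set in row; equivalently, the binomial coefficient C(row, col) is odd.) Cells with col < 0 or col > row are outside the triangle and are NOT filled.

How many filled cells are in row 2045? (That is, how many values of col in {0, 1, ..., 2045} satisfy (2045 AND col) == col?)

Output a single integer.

2045 in binary = 11111111101
popcount(2045) = number of 1-bits in 11111111101 = 10
A col c satisfies (2045 AND c) == c iff every set bit of c is also set in 2045; each of the 10 set bits of 2045 can independently be on or off in c.
count = 2^10 = 1024

Answer: 1024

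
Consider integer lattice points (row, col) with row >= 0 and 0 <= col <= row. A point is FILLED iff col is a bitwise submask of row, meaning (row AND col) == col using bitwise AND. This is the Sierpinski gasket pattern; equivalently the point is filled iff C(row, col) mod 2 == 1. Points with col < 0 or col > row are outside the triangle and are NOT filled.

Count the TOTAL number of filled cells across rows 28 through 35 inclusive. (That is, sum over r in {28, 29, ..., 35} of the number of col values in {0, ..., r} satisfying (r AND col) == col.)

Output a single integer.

Answer: 90

Derivation:
r28=11100 pc3: +8 =8
r29=11101 pc4: +16 =24
r30=11110 pc4: +16 =40
r31=11111 pc5: +32 =72
r32=100000 pc1: +2 =74
r33=100001 pc2: +4 =78
r34=100010 pc2: +4 =82
r35=100011 pc3: +8 =90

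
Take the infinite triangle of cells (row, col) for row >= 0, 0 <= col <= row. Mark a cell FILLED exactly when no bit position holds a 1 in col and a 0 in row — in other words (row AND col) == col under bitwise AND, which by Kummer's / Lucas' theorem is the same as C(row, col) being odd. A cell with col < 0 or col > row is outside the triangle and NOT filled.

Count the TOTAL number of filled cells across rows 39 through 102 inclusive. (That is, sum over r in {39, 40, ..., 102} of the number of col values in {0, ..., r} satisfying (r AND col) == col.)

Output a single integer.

r39=100111 pc4: +16 =16
r40=101000 pc2: +4 =20
r41=101001 pc3: +8 =28
r42=101010 pc3: +8 =36
r43=101011 pc4: +16 =52
r44=101100 pc3: +8 =60
r45=101101 pc4: +16 =76
r46=101110 pc4: +16 =92
r47=101111 pc5: +32 =124
r48=110000 pc2: +4 =128
r49=110001 pc3: +8 =136
r50=110010 pc3: +8 =144
r51=110011 pc4: +16 =160
r52=110100 pc3: +8 =168
r53=110101 pc4: +16 =184
r54=110110 pc4: +16 =200
r55=110111 pc5: +32 =232
r56=111000 pc3: +8 =240
r57=111001 pc4: +16 =256
r58=111010 pc4: +16 =272
r59=111011 pc5: +32 =304
r60=111100 pc4: +16 =320
r61=111101 pc5: +32 =352
r62=111110 pc5: +32 =384
r63=111111 pc6: +64 =448
r64=1000000 pc1: +2 =450
r65=1000001 pc2: +4 =454
r66=1000010 pc2: +4 =458
r67=1000011 pc3: +8 =466
r68=1000100 pc2: +4 =470
r69=1000101 pc3: +8 =478
r70=1000110 pc3: +8 =486
r71=1000111 pc4: +16 =502
r72=1001000 pc2: +4 =506
r73=1001001 pc3: +8 =514
r74=1001010 pc3: +8 =522
r75=1001011 pc4: +16 =538
r76=1001100 pc3: +8 =546
r77=1001101 pc4: +16 =562
r78=1001110 pc4: +16 =578
r79=1001111 pc5: +32 =610
r80=1010000 pc2: +4 =614
r81=1010001 pc3: +8 =622
r82=1010010 pc3: +8 =630
r83=1010011 pc4: +16 =646
r84=1010100 pc3: +8 =654
r85=1010101 pc4: +16 =670
r86=1010110 pc4: +16 =686
r87=1010111 pc5: +32 =718
r88=1011000 pc3: +8 =726
r89=1011001 pc4: +16 =742
r90=1011010 pc4: +16 =758
r91=1011011 pc5: +32 =790
r92=1011100 pc4: +16 =806
r93=1011101 pc5: +32 =838
r94=1011110 pc5: +32 =870
r95=1011111 pc6: +64 =934
r96=1100000 pc2: +4 =938
r97=1100001 pc3: +8 =946
r98=1100010 pc3: +8 =954
r99=1100011 pc4: +16 =970
r100=1100100 pc3: +8 =978
r101=1100101 pc4: +16 =994
r102=1100110 pc4: +16 =1010

Answer: 1010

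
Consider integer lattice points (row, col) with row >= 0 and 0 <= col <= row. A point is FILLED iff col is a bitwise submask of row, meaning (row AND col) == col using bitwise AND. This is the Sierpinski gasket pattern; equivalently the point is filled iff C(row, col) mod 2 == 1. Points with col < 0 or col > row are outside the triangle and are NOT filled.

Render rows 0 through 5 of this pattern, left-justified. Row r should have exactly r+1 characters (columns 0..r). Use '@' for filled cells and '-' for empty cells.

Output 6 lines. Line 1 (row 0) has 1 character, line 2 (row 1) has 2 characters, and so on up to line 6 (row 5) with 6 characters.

r0=0: @
r1=1: @@
r2=10: @-@
r3=11: @@@@
r4=100: @---@
r5=101: @@--@@

Answer: @
@@
@-@
@@@@
@---@
@@--@@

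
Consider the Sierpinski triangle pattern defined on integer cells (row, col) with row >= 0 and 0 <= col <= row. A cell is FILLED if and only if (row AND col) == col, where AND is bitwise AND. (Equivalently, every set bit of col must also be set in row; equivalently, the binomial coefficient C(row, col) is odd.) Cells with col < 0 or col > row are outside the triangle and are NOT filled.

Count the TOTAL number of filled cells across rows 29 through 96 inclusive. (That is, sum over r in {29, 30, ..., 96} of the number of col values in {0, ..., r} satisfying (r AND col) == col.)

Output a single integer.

r29=11101 pc4: +16 =16
r30=11110 pc4: +16 =32
r31=11111 pc5: +32 =64
r32=100000 pc1: +2 =66
r33=100001 pc2: +4 =70
r34=100010 pc2: +4 =74
r35=100011 pc3: +8 =82
r36=100100 pc2: +4 =86
r37=100101 pc3: +8 =94
r38=100110 pc3: +8 =102
r39=100111 pc4: +16 =118
r40=101000 pc2: +4 =122
r41=101001 pc3: +8 =130
r42=101010 pc3: +8 =138
r43=101011 pc4: +16 =154
r44=101100 pc3: +8 =162
r45=101101 pc4: +16 =178
r46=101110 pc4: +16 =194
r47=101111 pc5: +32 =226
r48=110000 pc2: +4 =230
r49=110001 pc3: +8 =238
r50=110010 pc3: +8 =246
r51=110011 pc4: +16 =262
r52=110100 pc3: +8 =270
r53=110101 pc4: +16 =286
r54=110110 pc4: +16 =302
r55=110111 pc5: +32 =334
r56=111000 pc3: +8 =342
r57=111001 pc4: +16 =358
r58=111010 pc4: +16 =374
r59=111011 pc5: +32 =406
r60=111100 pc4: +16 =422
r61=111101 pc5: +32 =454
r62=111110 pc5: +32 =486
r63=111111 pc6: +64 =550
r64=1000000 pc1: +2 =552
r65=1000001 pc2: +4 =556
r66=1000010 pc2: +4 =560
r67=1000011 pc3: +8 =568
r68=1000100 pc2: +4 =572
r69=1000101 pc3: +8 =580
r70=1000110 pc3: +8 =588
r71=1000111 pc4: +16 =604
r72=1001000 pc2: +4 =608
r73=1001001 pc3: +8 =616
r74=1001010 pc3: +8 =624
r75=1001011 pc4: +16 =640
r76=1001100 pc3: +8 =648
r77=1001101 pc4: +16 =664
r78=1001110 pc4: +16 =680
r79=1001111 pc5: +32 =712
r80=1010000 pc2: +4 =716
r81=1010001 pc3: +8 =724
r82=1010010 pc3: +8 =732
r83=1010011 pc4: +16 =748
r84=1010100 pc3: +8 =756
r85=1010101 pc4: +16 =772
r86=1010110 pc4: +16 =788
r87=1010111 pc5: +32 =820
r88=1011000 pc3: +8 =828
r89=1011001 pc4: +16 =844
r90=1011010 pc4: +16 =860
r91=1011011 pc5: +32 =892
r92=1011100 pc4: +16 =908
r93=1011101 pc5: +32 =940
r94=1011110 pc5: +32 =972
r95=1011111 pc6: +64 =1036
r96=1100000 pc2: +4 =1040

Answer: 1040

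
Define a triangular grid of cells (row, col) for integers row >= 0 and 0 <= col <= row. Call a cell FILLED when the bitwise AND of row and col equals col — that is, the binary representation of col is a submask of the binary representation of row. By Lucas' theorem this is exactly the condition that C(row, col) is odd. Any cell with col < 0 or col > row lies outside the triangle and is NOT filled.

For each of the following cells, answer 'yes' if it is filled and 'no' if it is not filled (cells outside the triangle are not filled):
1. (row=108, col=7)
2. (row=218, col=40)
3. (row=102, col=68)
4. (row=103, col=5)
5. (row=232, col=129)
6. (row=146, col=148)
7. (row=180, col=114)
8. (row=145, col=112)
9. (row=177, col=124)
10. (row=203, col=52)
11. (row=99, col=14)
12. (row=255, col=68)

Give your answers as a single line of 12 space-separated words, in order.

Answer: no no yes yes no no no no no no no yes

Derivation:
(108,7): row=0b1101100, col=0b111, row AND col = 0b100 = 4; 4 != 7 -> empty
(218,40): row=0b11011010, col=0b101000, row AND col = 0b1000 = 8; 8 != 40 -> empty
(102,68): row=0b1100110, col=0b1000100, row AND col = 0b1000100 = 68; 68 == 68 -> filled
(103,5): row=0b1100111, col=0b101, row AND col = 0b101 = 5; 5 == 5 -> filled
(232,129): row=0b11101000, col=0b10000001, row AND col = 0b10000000 = 128; 128 != 129 -> empty
(146,148): col outside [0, 146] -> not filled
(180,114): row=0b10110100, col=0b1110010, row AND col = 0b110000 = 48; 48 != 114 -> empty
(145,112): row=0b10010001, col=0b1110000, row AND col = 0b10000 = 16; 16 != 112 -> empty
(177,124): row=0b10110001, col=0b1111100, row AND col = 0b110000 = 48; 48 != 124 -> empty
(203,52): row=0b11001011, col=0b110100, row AND col = 0b0 = 0; 0 != 52 -> empty
(99,14): row=0b1100011, col=0b1110, row AND col = 0b10 = 2; 2 != 14 -> empty
(255,68): row=0b11111111, col=0b1000100, row AND col = 0b1000100 = 68; 68 == 68 -> filled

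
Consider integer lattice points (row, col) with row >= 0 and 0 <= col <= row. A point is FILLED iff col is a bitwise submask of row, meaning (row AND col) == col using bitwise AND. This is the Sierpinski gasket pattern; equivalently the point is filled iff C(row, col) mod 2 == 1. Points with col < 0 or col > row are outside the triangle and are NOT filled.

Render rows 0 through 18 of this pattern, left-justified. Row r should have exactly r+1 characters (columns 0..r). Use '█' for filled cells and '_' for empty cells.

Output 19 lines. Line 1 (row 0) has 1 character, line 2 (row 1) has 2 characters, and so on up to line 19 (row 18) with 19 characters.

Answer: █
██
█_█
████
█___█
██__██
█_█_█_█
████████
█_______█
██______██
█_█_____█_█
████____████
█___█___█___█
██__██__██__██
█_█_█_█_█_█_█_█
████████████████
█_______________█
██______________██
█_█_____________█_█

Derivation:
r0=0: █
r1=1: ██
r2=10: █_█
r3=11: ████
r4=100: █___█
r5=101: ██__██
r6=110: █_█_█_█
r7=111: ████████
r8=1000: █_______█
r9=1001: ██______██
r10=1010: █_█_____█_█
r11=1011: ████____████
r12=1100: █___█___█___█
r13=1101: ██__██__██__██
r14=1110: █_█_█_█_█_█_█_█
r15=1111: ████████████████
r16=10000: █_______________█
r17=10001: ██______________██
r18=10010: █_█_____________█_█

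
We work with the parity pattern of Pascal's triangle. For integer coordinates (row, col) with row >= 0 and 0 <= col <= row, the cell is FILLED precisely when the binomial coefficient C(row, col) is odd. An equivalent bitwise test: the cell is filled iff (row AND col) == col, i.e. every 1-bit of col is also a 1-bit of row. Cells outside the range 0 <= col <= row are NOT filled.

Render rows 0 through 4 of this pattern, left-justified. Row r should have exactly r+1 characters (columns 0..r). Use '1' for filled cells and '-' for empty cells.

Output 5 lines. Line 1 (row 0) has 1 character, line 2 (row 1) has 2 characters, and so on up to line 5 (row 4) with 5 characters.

r0=0: 1
r1=1: 11
r2=10: 1-1
r3=11: 1111
r4=100: 1---1

Answer: 1
11
1-1
1111
1---1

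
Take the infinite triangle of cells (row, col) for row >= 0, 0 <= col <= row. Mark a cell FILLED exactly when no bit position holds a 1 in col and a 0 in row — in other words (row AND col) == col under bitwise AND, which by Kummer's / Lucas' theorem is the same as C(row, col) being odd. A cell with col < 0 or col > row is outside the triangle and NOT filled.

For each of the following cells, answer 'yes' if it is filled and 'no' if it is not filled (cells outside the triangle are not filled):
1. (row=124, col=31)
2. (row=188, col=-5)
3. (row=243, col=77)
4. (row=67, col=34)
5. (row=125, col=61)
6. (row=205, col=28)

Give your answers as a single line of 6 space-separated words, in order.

Answer: no no no no yes no

Derivation:
(124,31): row=0b1111100, col=0b11111, row AND col = 0b11100 = 28; 28 != 31 -> empty
(188,-5): col outside [0, 188] -> not filled
(243,77): row=0b11110011, col=0b1001101, row AND col = 0b1000001 = 65; 65 != 77 -> empty
(67,34): row=0b1000011, col=0b100010, row AND col = 0b10 = 2; 2 != 34 -> empty
(125,61): row=0b1111101, col=0b111101, row AND col = 0b111101 = 61; 61 == 61 -> filled
(205,28): row=0b11001101, col=0b11100, row AND col = 0b1100 = 12; 12 != 28 -> empty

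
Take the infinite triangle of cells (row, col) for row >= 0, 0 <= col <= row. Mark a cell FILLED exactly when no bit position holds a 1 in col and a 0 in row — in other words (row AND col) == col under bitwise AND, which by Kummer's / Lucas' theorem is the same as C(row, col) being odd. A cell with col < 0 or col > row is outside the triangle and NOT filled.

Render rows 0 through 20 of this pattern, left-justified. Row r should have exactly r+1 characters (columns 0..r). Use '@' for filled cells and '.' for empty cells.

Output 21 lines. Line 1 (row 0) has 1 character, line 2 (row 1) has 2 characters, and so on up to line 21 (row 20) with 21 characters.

r0=0: @
r1=1: @@
r2=10: @.@
r3=11: @@@@
r4=100: @...@
r5=101: @@..@@
r6=110: @.@.@.@
r7=111: @@@@@@@@
r8=1000: @.......@
r9=1001: @@......@@
r10=1010: @.@.....@.@
r11=1011: @@@@....@@@@
r12=1100: @...@...@...@
r13=1101: @@..@@..@@..@@
r14=1110: @.@.@.@.@.@.@.@
r15=1111: @@@@@@@@@@@@@@@@
r16=10000: @...............@
r17=10001: @@..............@@
r18=10010: @.@.............@.@
r19=10011: @@@@............@@@@
r20=10100: @...@...........@...@

Answer: @
@@
@.@
@@@@
@...@
@@..@@
@.@.@.@
@@@@@@@@
@.......@
@@......@@
@.@.....@.@
@@@@....@@@@
@...@...@...@
@@..@@..@@..@@
@.@.@.@.@.@.@.@
@@@@@@@@@@@@@@@@
@...............@
@@..............@@
@.@.............@.@
@@@@............@@@@
@...@...........@...@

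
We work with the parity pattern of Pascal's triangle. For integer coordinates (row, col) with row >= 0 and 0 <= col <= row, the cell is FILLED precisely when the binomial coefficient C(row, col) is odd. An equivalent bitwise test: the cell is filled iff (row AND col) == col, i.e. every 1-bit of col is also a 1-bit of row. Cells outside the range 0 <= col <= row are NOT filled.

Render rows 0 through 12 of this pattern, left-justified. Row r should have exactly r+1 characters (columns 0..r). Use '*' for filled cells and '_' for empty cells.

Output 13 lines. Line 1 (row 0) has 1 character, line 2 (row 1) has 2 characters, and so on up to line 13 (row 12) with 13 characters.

Answer: *
**
*_*
****
*___*
**__**
*_*_*_*
********
*_______*
**______**
*_*_____*_*
****____****
*___*___*___*

Derivation:
r0=0: *
r1=1: **
r2=10: *_*
r3=11: ****
r4=100: *___*
r5=101: **__**
r6=110: *_*_*_*
r7=111: ********
r8=1000: *_______*
r9=1001: **______**
r10=1010: *_*_____*_*
r11=1011: ****____****
r12=1100: *___*___*___*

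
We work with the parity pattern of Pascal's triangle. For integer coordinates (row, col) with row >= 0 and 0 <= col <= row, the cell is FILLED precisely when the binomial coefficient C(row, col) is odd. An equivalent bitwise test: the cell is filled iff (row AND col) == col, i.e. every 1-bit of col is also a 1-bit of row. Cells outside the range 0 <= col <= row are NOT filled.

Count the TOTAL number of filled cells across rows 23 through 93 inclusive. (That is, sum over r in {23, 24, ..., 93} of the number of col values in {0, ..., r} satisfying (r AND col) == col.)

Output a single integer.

Answer: 1000

Derivation:
r23=10111 pc4: +16 =16
r24=11000 pc2: +4 =20
r25=11001 pc3: +8 =28
r26=11010 pc3: +8 =36
r27=11011 pc4: +16 =52
r28=11100 pc3: +8 =60
r29=11101 pc4: +16 =76
r30=11110 pc4: +16 =92
r31=11111 pc5: +32 =124
r32=100000 pc1: +2 =126
r33=100001 pc2: +4 =130
r34=100010 pc2: +4 =134
r35=100011 pc3: +8 =142
r36=100100 pc2: +4 =146
r37=100101 pc3: +8 =154
r38=100110 pc3: +8 =162
r39=100111 pc4: +16 =178
r40=101000 pc2: +4 =182
r41=101001 pc3: +8 =190
r42=101010 pc3: +8 =198
r43=101011 pc4: +16 =214
r44=101100 pc3: +8 =222
r45=101101 pc4: +16 =238
r46=101110 pc4: +16 =254
r47=101111 pc5: +32 =286
r48=110000 pc2: +4 =290
r49=110001 pc3: +8 =298
r50=110010 pc3: +8 =306
r51=110011 pc4: +16 =322
r52=110100 pc3: +8 =330
r53=110101 pc4: +16 =346
r54=110110 pc4: +16 =362
r55=110111 pc5: +32 =394
r56=111000 pc3: +8 =402
r57=111001 pc4: +16 =418
r58=111010 pc4: +16 =434
r59=111011 pc5: +32 =466
r60=111100 pc4: +16 =482
r61=111101 pc5: +32 =514
r62=111110 pc5: +32 =546
r63=111111 pc6: +64 =610
r64=1000000 pc1: +2 =612
r65=1000001 pc2: +4 =616
r66=1000010 pc2: +4 =620
r67=1000011 pc3: +8 =628
r68=1000100 pc2: +4 =632
r69=1000101 pc3: +8 =640
r70=1000110 pc3: +8 =648
r71=1000111 pc4: +16 =664
r72=1001000 pc2: +4 =668
r73=1001001 pc3: +8 =676
r74=1001010 pc3: +8 =684
r75=1001011 pc4: +16 =700
r76=1001100 pc3: +8 =708
r77=1001101 pc4: +16 =724
r78=1001110 pc4: +16 =740
r79=1001111 pc5: +32 =772
r80=1010000 pc2: +4 =776
r81=1010001 pc3: +8 =784
r82=1010010 pc3: +8 =792
r83=1010011 pc4: +16 =808
r84=1010100 pc3: +8 =816
r85=1010101 pc4: +16 =832
r86=1010110 pc4: +16 =848
r87=1010111 pc5: +32 =880
r88=1011000 pc3: +8 =888
r89=1011001 pc4: +16 =904
r90=1011010 pc4: +16 =920
r91=1011011 pc5: +32 =952
r92=1011100 pc4: +16 =968
r93=1011101 pc5: +32 =1000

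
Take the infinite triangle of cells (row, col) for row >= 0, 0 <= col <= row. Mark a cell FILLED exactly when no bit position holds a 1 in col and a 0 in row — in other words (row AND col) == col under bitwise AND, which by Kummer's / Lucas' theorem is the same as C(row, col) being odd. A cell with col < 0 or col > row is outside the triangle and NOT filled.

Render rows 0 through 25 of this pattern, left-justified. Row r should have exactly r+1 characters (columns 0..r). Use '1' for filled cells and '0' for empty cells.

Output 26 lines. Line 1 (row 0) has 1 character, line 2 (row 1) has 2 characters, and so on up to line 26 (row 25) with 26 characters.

Answer: 1
11
101
1111
10001
110011
1010101
11111111
100000001
1100000011
10100000101
111100001111
1000100010001
11001100110011
101010101010101
1111111111111111
10000000000000001
110000000000000011
1010000000000000101
11110000000000001111
100010000000000010001
1100110000000000110011
10101010000000001010101
111111110000000011111111
1000000010000000100000001
11000000110000001100000011

Derivation:
r0=0: 1
r1=1: 11
r2=10: 101
r3=11: 1111
r4=100: 10001
r5=101: 110011
r6=110: 1010101
r7=111: 11111111
r8=1000: 100000001
r9=1001: 1100000011
r10=1010: 10100000101
r11=1011: 111100001111
r12=1100: 1000100010001
r13=1101: 11001100110011
r14=1110: 101010101010101
r15=1111: 1111111111111111
r16=10000: 10000000000000001
r17=10001: 110000000000000011
r18=10010: 1010000000000000101
r19=10011: 11110000000000001111
r20=10100: 100010000000000010001
r21=10101: 1100110000000000110011
r22=10110: 10101010000000001010101
r23=10111: 111111110000000011111111
r24=11000: 1000000010000000100000001
r25=11001: 11000000110000001100000011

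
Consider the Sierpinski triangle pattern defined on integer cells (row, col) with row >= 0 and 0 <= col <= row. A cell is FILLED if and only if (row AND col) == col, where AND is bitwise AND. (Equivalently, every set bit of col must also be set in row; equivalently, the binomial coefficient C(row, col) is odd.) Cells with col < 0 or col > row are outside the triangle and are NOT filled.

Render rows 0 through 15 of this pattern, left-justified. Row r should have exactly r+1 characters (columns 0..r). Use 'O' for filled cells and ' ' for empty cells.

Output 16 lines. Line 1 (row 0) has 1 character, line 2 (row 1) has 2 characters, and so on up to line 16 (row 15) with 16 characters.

Answer: O
OO
O O
OOOO
O   O
OO  OO
O O O O
OOOOOOOO
O       O
OO      OO
O O     O O
OOOO    OOOO
O   O   O   O
OO  OO  OO  OO
O O O O O O O O
OOOOOOOOOOOOOOOO

Derivation:
r0=0: O
r1=1: OO
r2=10: O O
r3=11: OOOO
r4=100: O   O
r5=101: OO  OO
r6=110: O O O O
r7=111: OOOOOOOO
r8=1000: O       O
r9=1001: OO      OO
r10=1010: O O     O O
r11=1011: OOOO    OOOO
r12=1100: O   O   O   O
r13=1101: OO  OO  OO  OO
r14=1110: O O O O O O O O
r15=1111: OOOOOOOOOOOOOOOO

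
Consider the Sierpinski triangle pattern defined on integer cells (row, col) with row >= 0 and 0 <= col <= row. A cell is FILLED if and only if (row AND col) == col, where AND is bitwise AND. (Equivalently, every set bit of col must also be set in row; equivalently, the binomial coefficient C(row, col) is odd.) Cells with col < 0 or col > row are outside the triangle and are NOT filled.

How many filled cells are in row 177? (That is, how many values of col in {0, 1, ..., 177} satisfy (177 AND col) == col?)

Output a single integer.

Answer: 16

Derivation:
177 in binary = 10110001
popcount(177) = number of 1-bits in 10110001 = 4
A col c satisfies (177 AND c) == c iff every set bit of c is also set in 177; each of the 4 set bits of 177 can independently be on or off in c.
count = 2^4 = 16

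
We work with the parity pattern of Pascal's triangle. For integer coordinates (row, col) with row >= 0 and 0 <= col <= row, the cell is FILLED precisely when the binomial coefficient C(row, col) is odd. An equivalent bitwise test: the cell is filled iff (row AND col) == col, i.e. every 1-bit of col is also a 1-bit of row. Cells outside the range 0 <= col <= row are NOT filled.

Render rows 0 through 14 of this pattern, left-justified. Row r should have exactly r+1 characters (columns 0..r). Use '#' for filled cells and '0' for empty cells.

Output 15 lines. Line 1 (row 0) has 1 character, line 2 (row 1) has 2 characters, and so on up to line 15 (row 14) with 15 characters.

Answer: #
##
#0#
####
#000#
##00##
#0#0#0#
########
#0000000#
##000000##
#0#00000#0#
####0000####
#000#000#000#
##00##00##00##
#0#0#0#0#0#0#0#

Derivation:
r0=0: #
r1=1: ##
r2=10: #0#
r3=11: ####
r4=100: #000#
r5=101: ##00##
r6=110: #0#0#0#
r7=111: ########
r8=1000: #0000000#
r9=1001: ##000000##
r10=1010: #0#00000#0#
r11=1011: ####0000####
r12=1100: #000#000#000#
r13=1101: ##00##00##00##
r14=1110: #0#0#0#0#0#0#0#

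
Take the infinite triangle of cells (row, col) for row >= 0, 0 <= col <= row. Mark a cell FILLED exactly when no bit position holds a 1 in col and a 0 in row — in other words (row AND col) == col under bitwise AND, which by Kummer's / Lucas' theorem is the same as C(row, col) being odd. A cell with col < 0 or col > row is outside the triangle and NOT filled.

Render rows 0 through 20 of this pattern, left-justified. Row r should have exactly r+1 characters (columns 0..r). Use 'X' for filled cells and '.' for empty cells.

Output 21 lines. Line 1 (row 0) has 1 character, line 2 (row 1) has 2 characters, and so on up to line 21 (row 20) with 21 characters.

Answer: X
XX
X.X
XXXX
X...X
XX..XX
X.X.X.X
XXXXXXXX
X.......X
XX......XX
X.X.....X.X
XXXX....XXXX
X...X...X...X
XX..XX..XX..XX
X.X.X.X.X.X.X.X
XXXXXXXXXXXXXXXX
X...............X
XX..............XX
X.X.............X.X
XXXX............XXXX
X...X...........X...X

Derivation:
r0=0: X
r1=1: XX
r2=10: X.X
r3=11: XXXX
r4=100: X...X
r5=101: XX..XX
r6=110: X.X.X.X
r7=111: XXXXXXXX
r8=1000: X.......X
r9=1001: XX......XX
r10=1010: X.X.....X.X
r11=1011: XXXX....XXXX
r12=1100: X...X...X...X
r13=1101: XX..XX..XX..XX
r14=1110: X.X.X.X.X.X.X.X
r15=1111: XXXXXXXXXXXXXXXX
r16=10000: X...............X
r17=10001: XX..............XX
r18=10010: X.X.............X.X
r19=10011: XXXX............XXXX
r20=10100: X...X...........X...X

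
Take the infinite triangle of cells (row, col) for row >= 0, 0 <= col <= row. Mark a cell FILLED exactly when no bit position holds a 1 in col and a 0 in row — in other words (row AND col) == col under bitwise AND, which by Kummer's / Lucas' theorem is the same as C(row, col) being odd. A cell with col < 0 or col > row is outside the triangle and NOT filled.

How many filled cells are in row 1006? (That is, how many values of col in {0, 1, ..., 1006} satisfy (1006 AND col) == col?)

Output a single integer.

1006 in binary = 1111101110
popcount(1006) = number of 1-bits in 1111101110 = 8
A col c satisfies (1006 AND c) == c iff every set bit of c is also set in 1006; each of the 8 set bits of 1006 can independently be on or off in c.
count = 2^8 = 256

Answer: 256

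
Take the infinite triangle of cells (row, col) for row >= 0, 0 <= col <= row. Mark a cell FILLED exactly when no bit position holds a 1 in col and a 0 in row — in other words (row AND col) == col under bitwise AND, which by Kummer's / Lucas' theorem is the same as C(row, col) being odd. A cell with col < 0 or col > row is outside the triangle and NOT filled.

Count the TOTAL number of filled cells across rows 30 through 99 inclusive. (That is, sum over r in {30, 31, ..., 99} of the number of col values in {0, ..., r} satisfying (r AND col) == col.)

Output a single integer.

r30=11110 pc4: +16 =16
r31=11111 pc5: +32 =48
r32=100000 pc1: +2 =50
r33=100001 pc2: +4 =54
r34=100010 pc2: +4 =58
r35=100011 pc3: +8 =66
r36=100100 pc2: +4 =70
r37=100101 pc3: +8 =78
r38=100110 pc3: +8 =86
r39=100111 pc4: +16 =102
r40=101000 pc2: +4 =106
r41=101001 pc3: +8 =114
r42=101010 pc3: +8 =122
r43=101011 pc4: +16 =138
r44=101100 pc3: +8 =146
r45=101101 pc4: +16 =162
r46=101110 pc4: +16 =178
r47=101111 pc5: +32 =210
r48=110000 pc2: +4 =214
r49=110001 pc3: +8 =222
r50=110010 pc3: +8 =230
r51=110011 pc4: +16 =246
r52=110100 pc3: +8 =254
r53=110101 pc4: +16 =270
r54=110110 pc4: +16 =286
r55=110111 pc5: +32 =318
r56=111000 pc3: +8 =326
r57=111001 pc4: +16 =342
r58=111010 pc4: +16 =358
r59=111011 pc5: +32 =390
r60=111100 pc4: +16 =406
r61=111101 pc5: +32 =438
r62=111110 pc5: +32 =470
r63=111111 pc6: +64 =534
r64=1000000 pc1: +2 =536
r65=1000001 pc2: +4 =540
r66=1000010 pc2: +4 =544
r67=1000011 pc3: +8 =552
r68=1000100 pc2: +4 =556
r69=1000101 pc3: +8 =564
r70=1000110 pc3: +8 =572
r71=1000111 pc4: +16 =588
r72=1001000 pc2: +4 =592
r73=1001001 pc3: +8 =600
r74=1001010 pc3: +8 =608
r75=1001011 pc4: +16 =624
r76=1001100 pc3: +8 =632
r77=1001101 pc4: +16 =648
r78=1001110 pc4: +16 =664
r79=1001111 pc5: +32 =696
r80=1010000 pc2: +4 =700
r81=1010001 pc3: +8 =708
r82=1010010 pc3: +8 =716
r83=1010011 pc4: +16 =732
r84=1010100 pc3: +8 =740
r85=1010101 pc4: +16 =756
r86=1010110 pc4: +16 =772
r87=1010111 pc5: +32 =804
r88=1011000 pc3: +8 =812
r89=1011001 pc4: +16 =828
r90=1011010 pc4: +16 =844
r91=1011011 pc5: +32 =876
r92=1011100 pc4: +16 =892
r93=1011101 pc5: +32 =924
r94=1011110 pc5: +32 =956
r95=1011111 pc6: +64 =1020
r96=1100000 pc2: +4 =1024
r97=1100001 pc3: +8 =1032
r98=1100010 pc3: +8 =1040
r99=1100011 pc4: +16 =1056

Answer: 1056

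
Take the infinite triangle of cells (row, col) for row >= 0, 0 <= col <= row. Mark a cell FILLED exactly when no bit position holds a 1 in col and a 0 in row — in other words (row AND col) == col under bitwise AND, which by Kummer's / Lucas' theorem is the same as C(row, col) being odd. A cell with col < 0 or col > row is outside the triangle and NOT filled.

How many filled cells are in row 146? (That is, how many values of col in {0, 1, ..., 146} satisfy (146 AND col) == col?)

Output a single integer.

146 in binary = 10010010
popcount(146) = number of 1-bits in 10010010 = 3
A col c satisfies (146 AND c) == c iff every set bit of c is also set in 146; each of the 3 set bits of 146 can independently be on or off in c.
count = 2^3 = 8

Answer: 8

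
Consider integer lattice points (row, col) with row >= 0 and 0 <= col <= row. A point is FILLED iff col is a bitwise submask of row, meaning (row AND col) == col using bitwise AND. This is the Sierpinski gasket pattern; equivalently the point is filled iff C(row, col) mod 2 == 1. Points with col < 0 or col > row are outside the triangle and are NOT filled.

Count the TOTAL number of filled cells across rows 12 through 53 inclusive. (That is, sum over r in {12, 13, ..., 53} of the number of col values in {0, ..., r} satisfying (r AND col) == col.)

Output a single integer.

r12=1100 pc2: +4 =4
r13=1101 pc3: +8 =12
r14=1110 pc3: +8 =20
r15=1111 pc4: +16 =36
r16=10000 pc1: +2 =38
r17=10001 pc2: +4 =42
r18=10010 pc2: +4 =46
r19=10011 pc3: +8 =54
r20=10100 pc2: +4 =58
r21=10101 pc3: +8 =66
r22=10110 pc3: +8 =74
r23=10111 pc4: +16 =90
r24=11000 pc2: +4 =94
r25=11001 pc3: +8 =102
r26=11010 pc3: +8 =110
r27=11011 pc4: +16 =126
r28=11100 pc3: +8 =134
r29=11101 pc4: +16 =150
r30=11110 pc4: +16 =166
r31=11111 pc5: +32 =198
r32=100000 pc1: +2 =200
r33=100001 pc2: +4 =204
r34=100010 pc2: +4 =208
r35=100011 pc3: +8 =216
r36=100100 pc2: +4 =220
r37=100101 pc3: +8 =228
r38=100110 pc3: +8 =236
r39=100111 pc4: +16 =252
r40=101000 pc2: +4 =256
r41=101001 pc3: +8 =264
r42=101010 pc3: +8 =272
r43=101011 pc4: +16 =288
r44=101100 pc3: +8 =296
r45=101101 pc4: +16 =312
r46=101110 pc4: +16 =328
r47=101111 pc5: +32 =360
r48=110000 pc2: +4 =364
r49=110001 pc3: +8 =372
r50=110010 pc3: +8 =380
r51=110011 pc4: +16 =396
r52=110100 pc3: +8 =404
r53=110101 pc4: +16 =420

Answer: 420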